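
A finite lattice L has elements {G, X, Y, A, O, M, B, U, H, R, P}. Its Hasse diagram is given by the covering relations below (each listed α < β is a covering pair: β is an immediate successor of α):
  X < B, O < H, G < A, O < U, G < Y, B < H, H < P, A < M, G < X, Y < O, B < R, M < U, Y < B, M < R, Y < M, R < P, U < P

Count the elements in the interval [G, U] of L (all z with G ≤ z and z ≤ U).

6

The interval [G, U] = {A, G, M, O, U, Y}, which has 6 elements.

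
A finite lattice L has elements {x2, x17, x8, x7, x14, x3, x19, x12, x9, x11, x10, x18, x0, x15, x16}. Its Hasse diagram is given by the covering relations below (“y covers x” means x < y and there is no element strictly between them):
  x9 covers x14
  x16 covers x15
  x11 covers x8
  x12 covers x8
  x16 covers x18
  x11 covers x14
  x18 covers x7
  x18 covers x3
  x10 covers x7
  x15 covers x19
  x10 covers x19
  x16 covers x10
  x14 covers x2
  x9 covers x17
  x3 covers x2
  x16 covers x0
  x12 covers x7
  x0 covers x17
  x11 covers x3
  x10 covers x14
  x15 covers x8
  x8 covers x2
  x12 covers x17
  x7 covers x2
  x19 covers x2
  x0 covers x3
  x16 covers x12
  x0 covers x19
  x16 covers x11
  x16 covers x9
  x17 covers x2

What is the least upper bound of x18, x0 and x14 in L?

x16

Common upper bounds of {x18, x0, x14}: x16.
The least among these is x16.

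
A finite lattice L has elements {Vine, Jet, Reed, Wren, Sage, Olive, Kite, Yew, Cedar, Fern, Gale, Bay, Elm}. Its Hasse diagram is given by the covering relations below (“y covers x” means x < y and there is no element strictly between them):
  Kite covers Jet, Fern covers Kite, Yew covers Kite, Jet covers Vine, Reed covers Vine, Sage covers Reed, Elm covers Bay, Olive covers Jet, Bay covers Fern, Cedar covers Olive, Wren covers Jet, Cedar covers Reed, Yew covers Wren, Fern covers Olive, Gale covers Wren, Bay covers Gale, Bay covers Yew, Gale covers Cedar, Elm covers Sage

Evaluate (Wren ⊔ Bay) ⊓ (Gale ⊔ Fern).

Bay

Wren ∨ Bay = Bay
Gale ∨ Fern = Bay
Bay ∧ Bay = Bay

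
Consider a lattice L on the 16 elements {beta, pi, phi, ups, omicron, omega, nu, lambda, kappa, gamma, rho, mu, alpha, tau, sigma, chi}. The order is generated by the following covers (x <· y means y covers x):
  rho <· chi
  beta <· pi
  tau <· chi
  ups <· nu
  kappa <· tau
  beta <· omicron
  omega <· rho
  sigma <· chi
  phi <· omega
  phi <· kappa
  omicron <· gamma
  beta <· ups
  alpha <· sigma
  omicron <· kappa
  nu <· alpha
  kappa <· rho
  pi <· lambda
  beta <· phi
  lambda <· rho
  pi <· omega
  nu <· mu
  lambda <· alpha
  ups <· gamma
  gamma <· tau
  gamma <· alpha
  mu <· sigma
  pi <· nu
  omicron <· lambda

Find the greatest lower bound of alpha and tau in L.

Common lower bounds of {alpha, tau}: beta, gamma, omicron, ups.
The greatest among these is gamma.

gamma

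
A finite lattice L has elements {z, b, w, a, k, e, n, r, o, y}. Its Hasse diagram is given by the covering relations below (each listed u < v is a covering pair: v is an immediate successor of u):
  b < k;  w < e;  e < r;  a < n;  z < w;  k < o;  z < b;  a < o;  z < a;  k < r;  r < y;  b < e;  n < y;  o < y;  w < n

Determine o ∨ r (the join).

Common upper bounds of {o, r}: y.
The least among these is y.

y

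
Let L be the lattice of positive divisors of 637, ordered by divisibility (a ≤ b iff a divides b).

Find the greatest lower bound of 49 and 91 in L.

7

Common lower bounds of {49, 91}: 1, 7.
The greatest among these is 7.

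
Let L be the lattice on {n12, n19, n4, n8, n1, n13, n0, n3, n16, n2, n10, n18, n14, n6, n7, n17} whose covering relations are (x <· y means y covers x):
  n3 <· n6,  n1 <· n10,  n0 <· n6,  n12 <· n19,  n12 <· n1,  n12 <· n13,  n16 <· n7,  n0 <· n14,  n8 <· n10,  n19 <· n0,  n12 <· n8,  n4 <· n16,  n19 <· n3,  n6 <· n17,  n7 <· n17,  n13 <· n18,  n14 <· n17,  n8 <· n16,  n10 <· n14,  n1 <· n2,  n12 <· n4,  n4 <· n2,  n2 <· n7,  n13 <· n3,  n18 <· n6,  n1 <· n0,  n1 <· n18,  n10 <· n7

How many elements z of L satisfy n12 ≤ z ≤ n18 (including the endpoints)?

4

The interval [n12, n18] = {n1, n12, n13, n18}, which has 4 elements.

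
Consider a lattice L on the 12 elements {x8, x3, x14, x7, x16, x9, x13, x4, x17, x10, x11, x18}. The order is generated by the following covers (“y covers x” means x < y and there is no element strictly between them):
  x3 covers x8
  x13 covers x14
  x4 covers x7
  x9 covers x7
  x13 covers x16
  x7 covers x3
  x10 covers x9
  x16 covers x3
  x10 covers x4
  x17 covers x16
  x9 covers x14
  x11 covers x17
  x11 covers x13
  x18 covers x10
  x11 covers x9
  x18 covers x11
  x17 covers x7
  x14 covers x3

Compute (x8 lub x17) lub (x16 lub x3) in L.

x8 ∨ x17 = x17
x16 ∨ x3 = x16
x17 ∨ x16 = x17

x17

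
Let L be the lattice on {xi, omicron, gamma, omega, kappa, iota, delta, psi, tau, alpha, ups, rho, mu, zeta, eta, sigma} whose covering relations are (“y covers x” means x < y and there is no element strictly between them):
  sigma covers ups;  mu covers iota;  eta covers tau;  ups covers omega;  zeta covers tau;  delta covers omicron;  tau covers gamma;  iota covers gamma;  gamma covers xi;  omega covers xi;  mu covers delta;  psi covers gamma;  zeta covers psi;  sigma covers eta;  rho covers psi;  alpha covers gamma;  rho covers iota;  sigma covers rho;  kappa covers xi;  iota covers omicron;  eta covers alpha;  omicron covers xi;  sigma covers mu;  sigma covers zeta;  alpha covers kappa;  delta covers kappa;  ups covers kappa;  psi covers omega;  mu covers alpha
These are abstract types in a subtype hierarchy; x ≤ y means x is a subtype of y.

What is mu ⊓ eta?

alpha

Common lower bounds of {mu, eta}: alpha, gamma, kappa, xi.
The greatest among these is alpha.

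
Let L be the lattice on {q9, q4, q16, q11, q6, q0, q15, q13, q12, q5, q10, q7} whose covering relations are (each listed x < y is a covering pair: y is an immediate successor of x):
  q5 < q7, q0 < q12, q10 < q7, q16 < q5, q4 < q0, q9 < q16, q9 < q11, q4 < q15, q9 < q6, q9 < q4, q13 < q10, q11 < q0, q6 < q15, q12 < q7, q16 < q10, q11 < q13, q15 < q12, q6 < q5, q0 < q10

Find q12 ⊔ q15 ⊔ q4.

q12

Common upper bounds of {q12, q15, q4}: q12, q7.
The least among these is q12.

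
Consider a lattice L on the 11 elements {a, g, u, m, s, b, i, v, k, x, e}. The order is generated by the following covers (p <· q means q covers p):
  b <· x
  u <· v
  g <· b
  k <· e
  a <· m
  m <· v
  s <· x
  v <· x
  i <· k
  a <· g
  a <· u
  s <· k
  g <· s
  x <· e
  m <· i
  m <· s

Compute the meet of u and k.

Common lower bounds of {u, k}: a.
The greatest among these is a.

a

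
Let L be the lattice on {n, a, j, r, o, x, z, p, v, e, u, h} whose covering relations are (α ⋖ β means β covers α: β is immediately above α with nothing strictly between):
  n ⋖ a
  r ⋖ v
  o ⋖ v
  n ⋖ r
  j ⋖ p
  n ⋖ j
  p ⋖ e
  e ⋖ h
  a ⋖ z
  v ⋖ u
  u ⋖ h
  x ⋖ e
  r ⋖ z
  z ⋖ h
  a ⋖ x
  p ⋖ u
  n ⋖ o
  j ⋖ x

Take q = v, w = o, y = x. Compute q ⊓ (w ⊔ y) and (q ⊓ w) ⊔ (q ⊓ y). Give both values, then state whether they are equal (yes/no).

v; o; no

w ⊔ y = h, so q ⊓ (w ⊔ y) = v ⊓ h = v.
q ⊓ w = o and q ⊓ y = n, so (q ⊓ w) ⊔ (q ⊓ y) = o ⊔ n = o.
Equal: no.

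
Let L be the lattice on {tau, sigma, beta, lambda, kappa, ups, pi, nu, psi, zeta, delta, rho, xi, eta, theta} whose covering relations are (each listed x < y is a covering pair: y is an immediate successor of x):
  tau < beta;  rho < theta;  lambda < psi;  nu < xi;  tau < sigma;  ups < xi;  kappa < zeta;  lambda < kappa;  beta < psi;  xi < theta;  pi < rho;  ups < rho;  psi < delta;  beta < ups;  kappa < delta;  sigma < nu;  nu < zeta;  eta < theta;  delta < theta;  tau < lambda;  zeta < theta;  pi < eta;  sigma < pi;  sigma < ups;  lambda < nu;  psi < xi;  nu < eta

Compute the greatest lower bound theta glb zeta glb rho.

sigma

Common lower bounds of {theta, zeta, rho}: sigma, tau.
The greatest among these is sigma.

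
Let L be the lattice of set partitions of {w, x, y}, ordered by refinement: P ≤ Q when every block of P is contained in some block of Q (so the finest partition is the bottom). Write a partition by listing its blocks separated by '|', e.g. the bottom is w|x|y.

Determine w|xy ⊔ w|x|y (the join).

The join of w|xy and w|x|y merges any blocks that overlap across the partitions, giving w|xy.

w|xy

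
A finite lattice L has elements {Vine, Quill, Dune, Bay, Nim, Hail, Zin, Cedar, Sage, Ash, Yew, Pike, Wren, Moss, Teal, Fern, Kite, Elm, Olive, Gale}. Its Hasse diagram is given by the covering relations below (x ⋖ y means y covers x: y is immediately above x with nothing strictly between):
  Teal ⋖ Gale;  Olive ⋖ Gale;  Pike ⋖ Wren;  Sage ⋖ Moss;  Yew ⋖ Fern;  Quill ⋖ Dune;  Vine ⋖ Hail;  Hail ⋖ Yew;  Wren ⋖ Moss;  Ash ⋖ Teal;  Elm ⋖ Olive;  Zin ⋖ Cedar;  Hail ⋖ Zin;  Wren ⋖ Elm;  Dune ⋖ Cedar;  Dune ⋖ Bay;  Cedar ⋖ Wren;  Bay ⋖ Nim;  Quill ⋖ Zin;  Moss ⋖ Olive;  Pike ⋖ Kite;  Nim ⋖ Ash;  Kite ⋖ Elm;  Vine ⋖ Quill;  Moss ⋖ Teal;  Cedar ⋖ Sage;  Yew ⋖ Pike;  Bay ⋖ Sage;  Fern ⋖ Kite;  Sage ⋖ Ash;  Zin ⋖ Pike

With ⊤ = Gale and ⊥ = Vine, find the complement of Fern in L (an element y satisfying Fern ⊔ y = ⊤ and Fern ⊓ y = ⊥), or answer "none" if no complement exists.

Need y with Fern ∨ y = Gale and Fern ∧ y = Vine.
Checking each element gives: Nim.

Nim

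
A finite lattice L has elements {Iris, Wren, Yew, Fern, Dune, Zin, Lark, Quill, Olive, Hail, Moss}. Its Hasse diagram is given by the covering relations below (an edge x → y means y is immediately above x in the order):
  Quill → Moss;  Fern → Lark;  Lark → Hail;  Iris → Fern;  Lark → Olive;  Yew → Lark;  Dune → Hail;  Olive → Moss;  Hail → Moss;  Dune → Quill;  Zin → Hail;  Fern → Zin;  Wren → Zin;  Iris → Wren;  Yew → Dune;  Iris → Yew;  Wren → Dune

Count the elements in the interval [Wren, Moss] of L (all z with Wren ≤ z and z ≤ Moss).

The interval [Wren, Moss] = {Dune, Hail, Moss, Quill, Wren, Zin}, which has 6 elements.

6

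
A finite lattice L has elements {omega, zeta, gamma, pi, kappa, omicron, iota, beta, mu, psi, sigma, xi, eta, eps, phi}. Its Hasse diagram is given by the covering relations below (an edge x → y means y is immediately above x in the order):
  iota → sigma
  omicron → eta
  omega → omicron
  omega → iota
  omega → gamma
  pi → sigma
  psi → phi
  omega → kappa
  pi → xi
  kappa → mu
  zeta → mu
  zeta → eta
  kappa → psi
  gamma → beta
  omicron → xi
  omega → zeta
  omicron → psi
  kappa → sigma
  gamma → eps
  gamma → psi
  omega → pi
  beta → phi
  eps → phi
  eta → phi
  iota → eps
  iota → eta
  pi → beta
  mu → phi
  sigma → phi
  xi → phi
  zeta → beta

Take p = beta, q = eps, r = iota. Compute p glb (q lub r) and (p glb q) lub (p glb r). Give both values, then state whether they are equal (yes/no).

q lub r = eps, so p glb (q lub r) = beta glb eps = gamma.
p glb q = gamma and p glb r = omega, so (p glb q) lub (p glb r) = gamma lub omega = gamma.
Equal: yes.

gamma; gamma; yes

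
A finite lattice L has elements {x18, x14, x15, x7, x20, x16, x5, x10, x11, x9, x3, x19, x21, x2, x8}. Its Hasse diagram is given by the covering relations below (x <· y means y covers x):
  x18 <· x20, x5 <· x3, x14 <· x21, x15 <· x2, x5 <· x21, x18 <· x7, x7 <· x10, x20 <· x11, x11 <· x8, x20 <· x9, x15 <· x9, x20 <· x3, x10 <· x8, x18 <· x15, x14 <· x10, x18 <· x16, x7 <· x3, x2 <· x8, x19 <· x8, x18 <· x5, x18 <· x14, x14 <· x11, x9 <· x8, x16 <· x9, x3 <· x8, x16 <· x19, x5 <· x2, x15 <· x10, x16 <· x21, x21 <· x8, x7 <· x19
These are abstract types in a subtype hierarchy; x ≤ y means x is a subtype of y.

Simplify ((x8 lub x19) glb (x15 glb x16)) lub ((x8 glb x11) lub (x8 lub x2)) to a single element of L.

x8 ∨ x19 = x8
x15 ∧ x16 = x18
x8 ∧ x18 = x18
x8 ∧ x11 = x11
x8 ∨ x2 = x8
x11 ∨ x8 = x8
x18 ∨ x8 = x8

x8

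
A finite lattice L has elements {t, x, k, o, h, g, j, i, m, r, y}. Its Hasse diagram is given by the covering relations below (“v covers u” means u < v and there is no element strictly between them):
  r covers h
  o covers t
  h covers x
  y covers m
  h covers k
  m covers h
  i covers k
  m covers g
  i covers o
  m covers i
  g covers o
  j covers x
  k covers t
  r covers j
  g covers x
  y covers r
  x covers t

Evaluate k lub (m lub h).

m ∨ h = m
k ∨ m = m

m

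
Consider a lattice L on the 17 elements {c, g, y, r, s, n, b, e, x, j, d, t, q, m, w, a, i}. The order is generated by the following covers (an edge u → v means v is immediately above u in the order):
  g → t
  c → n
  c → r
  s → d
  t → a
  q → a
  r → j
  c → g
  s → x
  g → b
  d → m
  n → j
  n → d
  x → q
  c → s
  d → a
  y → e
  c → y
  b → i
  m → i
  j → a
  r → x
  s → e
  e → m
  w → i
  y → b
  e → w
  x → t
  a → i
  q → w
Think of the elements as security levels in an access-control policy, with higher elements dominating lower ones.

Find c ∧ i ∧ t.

Common lower bounds of {c, i, t}: c.
The greatest among these is c.

c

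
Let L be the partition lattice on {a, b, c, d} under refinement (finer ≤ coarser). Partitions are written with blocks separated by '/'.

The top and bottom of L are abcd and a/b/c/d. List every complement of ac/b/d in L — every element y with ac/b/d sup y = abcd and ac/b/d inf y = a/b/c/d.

Need y with ac/b/d ∨ y = abcd and ac/b/d ∧ y = a/b/c/d.
Checking each element gives: a/bcd, ab/cd, abd/c, ad/bc.

a/bcd, ab/cd, abd/c, ad/bc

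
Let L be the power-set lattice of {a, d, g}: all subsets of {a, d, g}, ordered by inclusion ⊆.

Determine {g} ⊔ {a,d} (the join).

{a,d,g}

Common upper bounds of {{g}, {a,d}}: {a,d,g}.
The least among these is {a,d,g}.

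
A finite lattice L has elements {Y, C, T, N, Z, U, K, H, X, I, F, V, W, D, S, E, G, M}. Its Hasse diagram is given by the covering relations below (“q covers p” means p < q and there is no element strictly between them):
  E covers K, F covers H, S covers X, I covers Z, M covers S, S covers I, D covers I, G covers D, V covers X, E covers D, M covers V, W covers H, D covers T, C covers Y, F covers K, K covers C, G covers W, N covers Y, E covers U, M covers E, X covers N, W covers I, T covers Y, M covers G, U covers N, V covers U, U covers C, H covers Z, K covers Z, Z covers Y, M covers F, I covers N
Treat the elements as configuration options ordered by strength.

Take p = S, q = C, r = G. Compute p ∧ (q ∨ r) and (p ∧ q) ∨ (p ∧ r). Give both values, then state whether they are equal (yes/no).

S; I; no

q ∨ r = M, so p ∧ (q ∨ r) = S ∧ M = S.
p ∧ q = Y and p ∧ r = I, so (p ∧ q) ∨ (p ∧ r) = Y ∨ I = I.
Equal: no.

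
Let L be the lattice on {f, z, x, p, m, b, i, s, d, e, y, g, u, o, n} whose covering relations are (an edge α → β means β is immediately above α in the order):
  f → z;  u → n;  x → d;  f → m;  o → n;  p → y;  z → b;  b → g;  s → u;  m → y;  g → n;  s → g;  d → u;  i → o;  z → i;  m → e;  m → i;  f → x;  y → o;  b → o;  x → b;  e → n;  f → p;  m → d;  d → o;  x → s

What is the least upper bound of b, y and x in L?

Common upper bounds of {b, y, x}: n, o.
The least among these is o.

o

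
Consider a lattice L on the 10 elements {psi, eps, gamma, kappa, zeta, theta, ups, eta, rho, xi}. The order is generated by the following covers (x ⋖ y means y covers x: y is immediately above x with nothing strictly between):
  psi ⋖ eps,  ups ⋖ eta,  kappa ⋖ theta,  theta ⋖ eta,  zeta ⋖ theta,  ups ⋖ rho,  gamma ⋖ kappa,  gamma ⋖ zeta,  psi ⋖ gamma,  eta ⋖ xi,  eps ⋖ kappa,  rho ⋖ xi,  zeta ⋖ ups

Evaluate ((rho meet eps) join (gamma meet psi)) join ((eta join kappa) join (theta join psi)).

eta

rho ∧ eps = psi
gamma ∧ psi = psi
psi ∨ psi = psi
eta ∨ kappa = eta
theta ∨ psi = theta
eta ∨ theta = eta
psi ∨ eta = eta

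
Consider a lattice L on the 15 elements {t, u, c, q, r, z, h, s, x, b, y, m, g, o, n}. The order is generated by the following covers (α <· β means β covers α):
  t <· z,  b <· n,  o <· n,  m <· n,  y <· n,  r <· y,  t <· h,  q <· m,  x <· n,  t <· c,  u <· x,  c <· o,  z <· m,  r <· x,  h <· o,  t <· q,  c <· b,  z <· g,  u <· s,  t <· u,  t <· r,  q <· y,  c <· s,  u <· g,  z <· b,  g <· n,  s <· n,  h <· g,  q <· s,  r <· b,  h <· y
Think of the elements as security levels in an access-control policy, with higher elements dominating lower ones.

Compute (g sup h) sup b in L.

n

g ∨ h = g
g ∨ b = n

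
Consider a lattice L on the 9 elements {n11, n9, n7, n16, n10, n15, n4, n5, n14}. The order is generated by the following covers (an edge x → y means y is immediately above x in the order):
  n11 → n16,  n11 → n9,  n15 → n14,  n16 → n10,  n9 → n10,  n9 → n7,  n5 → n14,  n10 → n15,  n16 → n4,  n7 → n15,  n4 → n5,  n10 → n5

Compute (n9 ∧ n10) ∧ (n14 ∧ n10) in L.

n9

n9 ∧ n10 = n9
n14 ∧ n10 = n10
n9 ∧ n10 = n9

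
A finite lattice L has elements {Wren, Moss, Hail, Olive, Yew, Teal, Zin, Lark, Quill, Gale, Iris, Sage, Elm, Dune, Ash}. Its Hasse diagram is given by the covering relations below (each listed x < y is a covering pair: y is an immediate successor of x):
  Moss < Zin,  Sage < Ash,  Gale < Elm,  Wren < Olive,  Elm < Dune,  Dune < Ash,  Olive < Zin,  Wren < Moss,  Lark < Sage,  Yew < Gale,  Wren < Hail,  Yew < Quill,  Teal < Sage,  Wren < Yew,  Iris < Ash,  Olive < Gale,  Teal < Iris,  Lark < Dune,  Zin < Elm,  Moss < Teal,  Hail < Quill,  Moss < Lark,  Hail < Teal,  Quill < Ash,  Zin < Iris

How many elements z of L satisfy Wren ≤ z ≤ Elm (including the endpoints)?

7

The interval [Wren, Elm] = {Elm, Gale, Moss, Olive, Wren, Yew, Zin}, which has 7 elements.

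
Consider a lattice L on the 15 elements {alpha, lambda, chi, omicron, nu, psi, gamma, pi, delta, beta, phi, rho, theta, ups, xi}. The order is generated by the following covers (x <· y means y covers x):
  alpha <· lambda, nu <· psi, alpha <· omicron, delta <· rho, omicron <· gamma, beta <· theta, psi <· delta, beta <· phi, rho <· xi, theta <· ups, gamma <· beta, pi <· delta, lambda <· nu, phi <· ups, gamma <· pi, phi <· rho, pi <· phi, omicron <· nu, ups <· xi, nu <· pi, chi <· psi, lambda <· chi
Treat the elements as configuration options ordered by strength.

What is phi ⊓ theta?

beta

Common lower bounds of {phi, theta}: alpha, beta, gamma, omicron.
The greatest among these is beta.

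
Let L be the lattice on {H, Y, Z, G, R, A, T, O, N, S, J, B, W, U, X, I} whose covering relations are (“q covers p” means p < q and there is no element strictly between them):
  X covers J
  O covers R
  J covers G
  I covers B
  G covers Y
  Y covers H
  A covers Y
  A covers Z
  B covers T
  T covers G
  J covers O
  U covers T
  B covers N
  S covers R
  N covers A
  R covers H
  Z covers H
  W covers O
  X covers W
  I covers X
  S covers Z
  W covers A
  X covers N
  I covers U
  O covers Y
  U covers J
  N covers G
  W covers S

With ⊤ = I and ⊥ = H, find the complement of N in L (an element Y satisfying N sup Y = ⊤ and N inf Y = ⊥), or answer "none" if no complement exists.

none

For every candidate Y, either N ∨ Y ≠ I or N ∧ Y ≠ H; no complement exists.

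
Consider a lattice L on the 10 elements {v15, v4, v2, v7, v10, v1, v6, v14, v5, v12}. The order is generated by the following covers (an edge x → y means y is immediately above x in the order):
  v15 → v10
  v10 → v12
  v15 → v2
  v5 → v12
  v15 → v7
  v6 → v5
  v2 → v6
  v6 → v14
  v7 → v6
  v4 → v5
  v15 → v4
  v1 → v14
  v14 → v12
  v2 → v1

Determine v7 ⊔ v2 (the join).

v6

Common upper bounds of {v7, v2}: v12, v14, v5, v6.
The least among these is v6.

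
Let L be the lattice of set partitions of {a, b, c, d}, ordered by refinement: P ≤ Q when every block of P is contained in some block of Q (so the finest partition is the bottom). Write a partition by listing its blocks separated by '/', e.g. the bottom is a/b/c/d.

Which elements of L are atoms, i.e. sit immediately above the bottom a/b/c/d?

a/b/cd, a/bc/d, a/bd/c, ab/c/d, ac/b/d, ad/b/c

The atoms are exactly the elements that cover a/b/c/d: a/b/cd, a/bc/d, a/bd/c, ab/c/d, ac/b/d, ad/b/c.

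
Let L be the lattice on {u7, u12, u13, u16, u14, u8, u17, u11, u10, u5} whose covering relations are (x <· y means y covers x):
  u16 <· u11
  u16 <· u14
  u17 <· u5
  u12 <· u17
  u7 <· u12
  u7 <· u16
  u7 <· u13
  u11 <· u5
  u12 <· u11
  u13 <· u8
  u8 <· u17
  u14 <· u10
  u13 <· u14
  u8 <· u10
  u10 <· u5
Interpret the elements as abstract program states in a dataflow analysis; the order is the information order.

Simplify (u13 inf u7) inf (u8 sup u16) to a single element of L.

u13 ∧ u7 = u7
u8 ∨ u16 = u10
u7 ∧ u10 = u7

u7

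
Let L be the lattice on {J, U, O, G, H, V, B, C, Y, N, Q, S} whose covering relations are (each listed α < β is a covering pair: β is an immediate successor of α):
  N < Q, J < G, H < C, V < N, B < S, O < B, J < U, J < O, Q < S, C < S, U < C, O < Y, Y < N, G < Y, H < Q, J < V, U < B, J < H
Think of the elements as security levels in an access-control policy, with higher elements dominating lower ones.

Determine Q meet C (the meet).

Common lower bounds of {Q, C}: H, J.
The greatest among these is H.

H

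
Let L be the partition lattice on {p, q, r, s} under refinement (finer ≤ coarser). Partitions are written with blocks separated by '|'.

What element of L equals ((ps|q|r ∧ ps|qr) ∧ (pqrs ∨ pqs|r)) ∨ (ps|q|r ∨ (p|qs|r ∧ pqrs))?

pqs|r

ps|q|r ∧ ps|qr = ps|q|r
pqrs ∨ pqs|r = pqrs
ps|q|r ∧ pqrs = ps|q|r
p|qs|r ∧ pqrs = p|qs|r
ps|q|r ∨ p|qs|r = pqs|r
ps|q|r ∨ pqs|r = pqs|r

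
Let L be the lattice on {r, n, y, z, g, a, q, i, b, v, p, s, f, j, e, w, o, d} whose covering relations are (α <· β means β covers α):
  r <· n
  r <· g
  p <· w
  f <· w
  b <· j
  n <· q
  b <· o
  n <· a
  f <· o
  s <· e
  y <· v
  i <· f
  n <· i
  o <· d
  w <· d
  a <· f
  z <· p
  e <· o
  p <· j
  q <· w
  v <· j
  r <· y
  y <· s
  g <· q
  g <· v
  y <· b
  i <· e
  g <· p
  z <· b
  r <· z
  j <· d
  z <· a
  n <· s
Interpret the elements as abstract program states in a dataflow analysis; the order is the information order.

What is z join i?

f

Common upper bounds of {z, i}: d, f, o, w.
The least among these is f.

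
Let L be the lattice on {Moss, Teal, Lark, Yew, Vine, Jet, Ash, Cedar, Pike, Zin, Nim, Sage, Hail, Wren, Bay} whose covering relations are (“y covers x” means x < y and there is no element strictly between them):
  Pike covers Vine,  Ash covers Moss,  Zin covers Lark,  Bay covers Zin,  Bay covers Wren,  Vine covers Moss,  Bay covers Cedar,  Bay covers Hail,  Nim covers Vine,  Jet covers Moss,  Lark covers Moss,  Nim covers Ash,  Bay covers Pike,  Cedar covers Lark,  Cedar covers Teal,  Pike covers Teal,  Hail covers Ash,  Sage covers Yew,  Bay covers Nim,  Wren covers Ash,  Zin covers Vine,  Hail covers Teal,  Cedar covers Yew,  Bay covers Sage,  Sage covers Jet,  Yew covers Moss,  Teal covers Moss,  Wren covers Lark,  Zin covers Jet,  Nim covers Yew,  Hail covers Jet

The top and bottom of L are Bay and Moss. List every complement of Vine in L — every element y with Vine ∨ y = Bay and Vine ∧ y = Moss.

Need y with Vine ∨ y = Bay and Vine ∧ y = Moss.
Checking each element gives: Cedar, Hail, Sage, Wren.

Cedar, Hail, Sage, Wren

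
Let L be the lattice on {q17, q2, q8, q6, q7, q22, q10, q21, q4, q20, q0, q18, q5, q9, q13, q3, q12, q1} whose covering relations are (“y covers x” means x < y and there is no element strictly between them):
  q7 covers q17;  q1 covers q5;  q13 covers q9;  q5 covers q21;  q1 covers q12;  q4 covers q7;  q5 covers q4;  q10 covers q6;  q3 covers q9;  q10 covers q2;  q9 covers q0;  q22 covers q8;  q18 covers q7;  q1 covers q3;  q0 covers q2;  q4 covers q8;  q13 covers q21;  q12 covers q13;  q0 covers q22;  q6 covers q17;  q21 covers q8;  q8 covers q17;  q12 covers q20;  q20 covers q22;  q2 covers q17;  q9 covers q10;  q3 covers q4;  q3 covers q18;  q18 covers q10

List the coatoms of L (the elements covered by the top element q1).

q12, q3, q5

The coatoms are exactly the elements covered by q1: q12, q3, q5.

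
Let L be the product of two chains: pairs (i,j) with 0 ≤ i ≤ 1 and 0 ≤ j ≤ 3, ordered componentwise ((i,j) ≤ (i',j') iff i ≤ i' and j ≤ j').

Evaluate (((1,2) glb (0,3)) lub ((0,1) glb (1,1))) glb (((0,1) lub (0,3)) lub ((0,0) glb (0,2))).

(0,2)

(1,2) ∧ (0,3) = (0,2)
(0,1) ∧ (1,1) = (0,1)
(0,2) ∨ (0,1) = (0,2)
(0,1) ∨ (0,3) = (0,3)
(0,0) ∧ (0,2) = (0,0)
(0,3) ∨ (0,0) = (0,3)
(0,2) ∧ (0,3) = (0,2)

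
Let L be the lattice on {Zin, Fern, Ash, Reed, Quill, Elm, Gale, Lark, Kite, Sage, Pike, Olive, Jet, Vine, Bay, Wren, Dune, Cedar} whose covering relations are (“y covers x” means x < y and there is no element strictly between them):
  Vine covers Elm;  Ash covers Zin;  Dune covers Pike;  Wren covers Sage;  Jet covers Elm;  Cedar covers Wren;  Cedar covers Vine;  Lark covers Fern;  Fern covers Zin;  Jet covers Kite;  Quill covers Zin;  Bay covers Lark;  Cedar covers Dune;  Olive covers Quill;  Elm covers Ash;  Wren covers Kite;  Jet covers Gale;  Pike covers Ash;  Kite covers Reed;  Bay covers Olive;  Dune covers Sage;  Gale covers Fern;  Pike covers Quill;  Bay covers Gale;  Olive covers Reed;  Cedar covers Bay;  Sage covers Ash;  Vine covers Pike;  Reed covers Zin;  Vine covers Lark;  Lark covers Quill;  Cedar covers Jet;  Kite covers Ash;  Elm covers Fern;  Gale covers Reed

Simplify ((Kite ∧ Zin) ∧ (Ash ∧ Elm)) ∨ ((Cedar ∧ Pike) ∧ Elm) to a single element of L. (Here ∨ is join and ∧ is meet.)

Ash

Kite ∧ Zin = Zin
Ash ∧ Elm = Ash
Zin ∧ Ash = Zin
Cedar ∧ Pike = Pike
Pike ∧ Elm = Ash
Zin ∨ Ash = Ash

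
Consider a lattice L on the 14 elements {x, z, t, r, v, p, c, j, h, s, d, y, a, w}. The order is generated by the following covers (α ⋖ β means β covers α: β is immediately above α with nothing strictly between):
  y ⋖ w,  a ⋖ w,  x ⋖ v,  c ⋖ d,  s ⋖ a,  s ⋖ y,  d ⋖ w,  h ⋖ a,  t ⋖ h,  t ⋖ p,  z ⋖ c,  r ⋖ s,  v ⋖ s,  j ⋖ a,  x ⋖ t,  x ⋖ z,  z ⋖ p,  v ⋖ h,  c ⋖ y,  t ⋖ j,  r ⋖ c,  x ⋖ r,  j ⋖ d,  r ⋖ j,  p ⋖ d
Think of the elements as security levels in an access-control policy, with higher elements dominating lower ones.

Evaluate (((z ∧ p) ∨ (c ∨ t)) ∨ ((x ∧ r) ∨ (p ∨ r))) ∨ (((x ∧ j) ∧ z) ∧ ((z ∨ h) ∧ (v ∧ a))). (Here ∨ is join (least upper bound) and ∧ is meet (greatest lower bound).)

d

z ∧ p = z
c ∨ t = d
z ∨ d = d
x ∧ r = x
p ∨ r = d
x ∨ d = d
d ∨ d = d
x ∧ j = x
x ∧ z = x
z ∨ h = w
v ∧ a = v
w ∧ v = v
x ∧ v = x
d ∨ x = d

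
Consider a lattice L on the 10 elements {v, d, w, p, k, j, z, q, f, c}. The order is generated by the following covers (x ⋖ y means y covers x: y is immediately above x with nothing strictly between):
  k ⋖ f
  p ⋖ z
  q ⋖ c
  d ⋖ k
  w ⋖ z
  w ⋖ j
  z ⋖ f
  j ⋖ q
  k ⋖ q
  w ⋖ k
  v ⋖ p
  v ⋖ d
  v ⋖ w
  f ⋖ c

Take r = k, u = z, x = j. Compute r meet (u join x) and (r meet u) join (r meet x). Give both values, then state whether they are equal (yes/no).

k; w; no

u join x = c, so r meet (u join x) = k meet c = k.
r meet u = w and r meet x = w, so (r meet u) join (r meet x) = w join w = w.
Equal: no.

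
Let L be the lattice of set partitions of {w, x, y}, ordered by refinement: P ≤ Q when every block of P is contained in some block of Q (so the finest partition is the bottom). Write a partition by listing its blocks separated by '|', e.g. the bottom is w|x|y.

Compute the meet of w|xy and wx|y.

Common lower bounds of {w|xy, wx|y}: w|x|y.
The greatest among these is w|x|y.

w|x|y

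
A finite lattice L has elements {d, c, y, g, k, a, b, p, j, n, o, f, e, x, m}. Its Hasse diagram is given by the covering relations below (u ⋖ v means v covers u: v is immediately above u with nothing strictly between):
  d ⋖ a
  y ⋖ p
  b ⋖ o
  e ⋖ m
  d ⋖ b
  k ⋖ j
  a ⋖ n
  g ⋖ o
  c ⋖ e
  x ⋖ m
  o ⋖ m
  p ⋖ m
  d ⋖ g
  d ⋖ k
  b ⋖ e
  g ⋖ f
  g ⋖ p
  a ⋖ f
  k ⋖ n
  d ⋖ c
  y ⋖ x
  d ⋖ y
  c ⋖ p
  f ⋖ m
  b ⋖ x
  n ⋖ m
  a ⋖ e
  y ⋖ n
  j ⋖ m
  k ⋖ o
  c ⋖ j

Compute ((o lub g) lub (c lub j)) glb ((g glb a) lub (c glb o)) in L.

o ∨ g = o
c ∨ j = j
o ∨ j = m
g ∧ a = d
c ∧ o = d
d ∨ d = d
m ∧ d = d

d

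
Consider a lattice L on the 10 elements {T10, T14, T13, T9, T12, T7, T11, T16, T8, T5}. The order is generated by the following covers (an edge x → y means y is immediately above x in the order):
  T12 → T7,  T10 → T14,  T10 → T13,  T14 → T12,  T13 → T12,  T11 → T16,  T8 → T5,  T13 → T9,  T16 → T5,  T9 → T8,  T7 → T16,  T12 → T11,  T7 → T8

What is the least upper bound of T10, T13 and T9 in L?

T9

Common upper bounds of {T10, T13, T9}: T5, T8, T9.
The least among these is T9.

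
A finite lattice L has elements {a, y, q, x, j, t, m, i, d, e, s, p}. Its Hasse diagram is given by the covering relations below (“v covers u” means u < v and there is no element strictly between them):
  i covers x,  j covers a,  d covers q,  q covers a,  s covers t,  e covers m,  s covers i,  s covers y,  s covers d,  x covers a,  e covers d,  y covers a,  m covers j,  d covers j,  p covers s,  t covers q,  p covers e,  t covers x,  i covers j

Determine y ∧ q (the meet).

Common lower bounds of {y, q}: a.
The greatest among these is a.

a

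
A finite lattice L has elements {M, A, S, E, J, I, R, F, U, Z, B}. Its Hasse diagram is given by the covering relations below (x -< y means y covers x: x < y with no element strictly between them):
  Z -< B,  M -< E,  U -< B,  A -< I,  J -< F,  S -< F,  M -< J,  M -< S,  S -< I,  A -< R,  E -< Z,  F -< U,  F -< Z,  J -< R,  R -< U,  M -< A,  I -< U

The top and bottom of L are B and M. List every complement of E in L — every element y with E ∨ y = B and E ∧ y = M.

A, I, R, U

Need y with E ∨ y = B and E ∧ y = M.
Checking each element gives: A, I, R, U.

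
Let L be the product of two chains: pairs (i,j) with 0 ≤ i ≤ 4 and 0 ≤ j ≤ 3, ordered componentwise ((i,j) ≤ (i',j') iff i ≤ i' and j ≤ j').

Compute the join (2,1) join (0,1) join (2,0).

(2,1)

In a product of chains, the join is componentwise max, giving (2,1).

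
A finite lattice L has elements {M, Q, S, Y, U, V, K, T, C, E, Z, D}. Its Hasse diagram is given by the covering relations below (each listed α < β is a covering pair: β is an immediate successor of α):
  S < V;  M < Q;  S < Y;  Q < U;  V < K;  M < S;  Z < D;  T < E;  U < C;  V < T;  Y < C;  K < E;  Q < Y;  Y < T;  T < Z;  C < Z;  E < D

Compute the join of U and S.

Common upper bounds of {U, S}: C, D, Z.
The least among these is C.

C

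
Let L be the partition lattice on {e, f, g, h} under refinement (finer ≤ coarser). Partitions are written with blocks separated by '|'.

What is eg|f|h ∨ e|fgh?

The join of eg|f|h and e|fgh merges any blocks that overlap across the partitions, giving efgh.

efgh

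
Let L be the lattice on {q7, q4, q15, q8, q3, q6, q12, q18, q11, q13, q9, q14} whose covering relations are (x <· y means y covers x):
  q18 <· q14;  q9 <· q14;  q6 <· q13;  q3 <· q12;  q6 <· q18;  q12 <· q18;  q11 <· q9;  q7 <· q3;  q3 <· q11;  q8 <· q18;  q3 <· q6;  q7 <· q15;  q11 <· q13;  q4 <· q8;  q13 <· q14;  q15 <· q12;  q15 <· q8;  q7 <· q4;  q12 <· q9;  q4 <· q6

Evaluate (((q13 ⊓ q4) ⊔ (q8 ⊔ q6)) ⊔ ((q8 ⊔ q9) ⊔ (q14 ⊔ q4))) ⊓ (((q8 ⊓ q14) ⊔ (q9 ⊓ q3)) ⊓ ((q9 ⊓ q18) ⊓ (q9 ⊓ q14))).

q13 ∧ q4 = q4
q8 ∨ q6 = q18
q4 ∨ q18 = q18
q8 ∨ q9 = q14
q14 ∨ q4 = q14
q14 ∨ q14 = q14
q18 ∨ q14 = q14
q8 ∧ q14 = q8
q9 ∧ q3 = q3
q8 ∨ q3 = q18
q9 ∧ q18 = q12
q9 ∧ q14 = q9
q12 ∧ q9 = q12
q18 ∧ q12 = q12
q14 ∧ q12 = q12

q12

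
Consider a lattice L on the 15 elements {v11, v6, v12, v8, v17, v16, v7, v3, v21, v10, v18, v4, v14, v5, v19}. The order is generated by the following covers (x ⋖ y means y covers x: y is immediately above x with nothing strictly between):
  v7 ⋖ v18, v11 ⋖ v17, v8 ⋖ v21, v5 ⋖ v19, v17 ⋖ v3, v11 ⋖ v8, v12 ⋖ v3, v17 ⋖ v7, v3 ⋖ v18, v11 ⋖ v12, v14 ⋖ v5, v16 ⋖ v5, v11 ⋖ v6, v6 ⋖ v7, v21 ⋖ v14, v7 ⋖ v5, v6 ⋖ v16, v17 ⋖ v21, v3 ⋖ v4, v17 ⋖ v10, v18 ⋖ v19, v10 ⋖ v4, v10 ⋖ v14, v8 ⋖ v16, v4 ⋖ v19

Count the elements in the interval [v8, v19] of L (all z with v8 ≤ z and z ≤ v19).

The interval [v8, v19] = {v14, v16, v19, v21, v5, v8}, which has 6 elements.

6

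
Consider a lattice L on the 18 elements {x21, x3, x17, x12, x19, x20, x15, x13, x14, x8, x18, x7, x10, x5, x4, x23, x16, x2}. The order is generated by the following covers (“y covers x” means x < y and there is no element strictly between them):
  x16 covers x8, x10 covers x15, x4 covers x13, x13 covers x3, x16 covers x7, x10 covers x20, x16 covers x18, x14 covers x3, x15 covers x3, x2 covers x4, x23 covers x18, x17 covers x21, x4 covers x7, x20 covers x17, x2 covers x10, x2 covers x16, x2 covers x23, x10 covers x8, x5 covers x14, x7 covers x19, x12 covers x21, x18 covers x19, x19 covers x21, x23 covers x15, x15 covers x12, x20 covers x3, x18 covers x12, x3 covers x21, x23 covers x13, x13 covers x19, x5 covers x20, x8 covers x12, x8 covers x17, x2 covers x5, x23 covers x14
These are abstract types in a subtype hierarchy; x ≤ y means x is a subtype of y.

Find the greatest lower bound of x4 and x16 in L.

Common lower bounds of {x4, x16}: x19, x21, x7.
The greatest among these is x7.

x7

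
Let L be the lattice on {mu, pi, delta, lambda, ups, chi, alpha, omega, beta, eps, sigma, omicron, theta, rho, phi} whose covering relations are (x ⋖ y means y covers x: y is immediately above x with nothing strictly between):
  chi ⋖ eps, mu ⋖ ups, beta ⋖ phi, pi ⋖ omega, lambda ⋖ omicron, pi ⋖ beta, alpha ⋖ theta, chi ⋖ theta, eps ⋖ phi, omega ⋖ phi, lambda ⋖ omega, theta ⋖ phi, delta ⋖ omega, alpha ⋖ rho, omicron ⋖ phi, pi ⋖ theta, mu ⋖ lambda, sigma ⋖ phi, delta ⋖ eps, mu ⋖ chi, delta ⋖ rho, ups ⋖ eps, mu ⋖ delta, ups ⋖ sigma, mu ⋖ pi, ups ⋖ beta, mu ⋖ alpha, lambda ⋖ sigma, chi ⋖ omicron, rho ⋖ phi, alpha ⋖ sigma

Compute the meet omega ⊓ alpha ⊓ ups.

mu

Common lower bounds of {omega, alpha, ups}: mu.
The greatest among these is mu.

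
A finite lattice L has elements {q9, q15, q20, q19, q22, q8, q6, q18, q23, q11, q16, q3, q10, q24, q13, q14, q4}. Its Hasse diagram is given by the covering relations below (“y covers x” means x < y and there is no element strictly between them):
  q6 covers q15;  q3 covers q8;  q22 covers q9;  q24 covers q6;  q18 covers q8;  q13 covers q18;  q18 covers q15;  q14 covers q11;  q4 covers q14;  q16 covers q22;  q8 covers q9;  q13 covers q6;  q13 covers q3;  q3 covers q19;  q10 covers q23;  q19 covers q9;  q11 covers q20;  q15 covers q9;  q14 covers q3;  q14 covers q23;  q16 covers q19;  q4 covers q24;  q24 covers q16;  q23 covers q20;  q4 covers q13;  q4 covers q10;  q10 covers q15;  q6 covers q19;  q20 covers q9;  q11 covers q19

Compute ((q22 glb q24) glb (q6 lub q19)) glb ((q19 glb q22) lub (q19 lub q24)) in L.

q22 ∧ q24 = q22
q6 ∨ q19 = q6
q22 ∧ q6 = q9
q19 ∧ q22 = q9
q19 ∨ q24 = q24
q9 ∨ q24 = q24
q9 ∧ q24 = q9

q9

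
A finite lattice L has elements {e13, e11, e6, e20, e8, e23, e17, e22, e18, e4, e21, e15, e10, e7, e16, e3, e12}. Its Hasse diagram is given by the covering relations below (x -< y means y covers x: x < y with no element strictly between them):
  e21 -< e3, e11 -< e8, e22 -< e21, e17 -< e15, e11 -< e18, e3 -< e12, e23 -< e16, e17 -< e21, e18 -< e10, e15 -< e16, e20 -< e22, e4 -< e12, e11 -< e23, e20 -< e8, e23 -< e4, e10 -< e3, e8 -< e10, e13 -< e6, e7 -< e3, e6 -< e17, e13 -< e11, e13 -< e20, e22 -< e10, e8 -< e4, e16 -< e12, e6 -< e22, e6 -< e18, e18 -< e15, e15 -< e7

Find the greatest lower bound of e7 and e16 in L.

e15

Common lower bounds of {e7, e16}: e11, e13, e15, e17, e18, e6.
The greatest among these is e15.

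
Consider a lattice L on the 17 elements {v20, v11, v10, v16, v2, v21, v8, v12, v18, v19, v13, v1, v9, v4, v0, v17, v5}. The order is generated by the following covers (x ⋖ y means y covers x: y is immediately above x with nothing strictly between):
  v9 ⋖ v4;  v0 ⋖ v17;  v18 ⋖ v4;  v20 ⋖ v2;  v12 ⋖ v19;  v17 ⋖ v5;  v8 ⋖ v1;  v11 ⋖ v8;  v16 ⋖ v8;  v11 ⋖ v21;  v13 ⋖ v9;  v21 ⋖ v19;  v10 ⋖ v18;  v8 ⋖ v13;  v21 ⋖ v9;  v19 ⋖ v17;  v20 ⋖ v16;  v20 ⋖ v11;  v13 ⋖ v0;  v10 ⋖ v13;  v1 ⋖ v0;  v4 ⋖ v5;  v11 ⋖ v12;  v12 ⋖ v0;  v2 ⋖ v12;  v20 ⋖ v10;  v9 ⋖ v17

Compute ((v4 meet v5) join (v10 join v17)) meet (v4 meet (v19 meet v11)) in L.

v11

v4 ∧ v5 = v4
v10 ∨ v17 = v17
v4 ∨ v17 = v5
v19 ∧ v11 = v11
v4 ∧ v11 = v11
v5 ∧ v11 = v11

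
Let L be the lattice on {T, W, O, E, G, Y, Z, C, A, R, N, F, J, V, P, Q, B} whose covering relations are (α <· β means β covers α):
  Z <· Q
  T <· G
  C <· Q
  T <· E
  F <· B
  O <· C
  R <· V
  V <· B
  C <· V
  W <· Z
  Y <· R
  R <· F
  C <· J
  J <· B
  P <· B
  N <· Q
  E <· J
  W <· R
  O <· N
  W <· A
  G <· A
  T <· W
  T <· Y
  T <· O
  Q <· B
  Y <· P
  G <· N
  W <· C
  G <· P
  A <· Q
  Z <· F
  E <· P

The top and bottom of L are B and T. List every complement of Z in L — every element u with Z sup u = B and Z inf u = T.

E, P

Need u with Z ∨ u = B and Z ∧ u = T.
Checking each element gives: E, P.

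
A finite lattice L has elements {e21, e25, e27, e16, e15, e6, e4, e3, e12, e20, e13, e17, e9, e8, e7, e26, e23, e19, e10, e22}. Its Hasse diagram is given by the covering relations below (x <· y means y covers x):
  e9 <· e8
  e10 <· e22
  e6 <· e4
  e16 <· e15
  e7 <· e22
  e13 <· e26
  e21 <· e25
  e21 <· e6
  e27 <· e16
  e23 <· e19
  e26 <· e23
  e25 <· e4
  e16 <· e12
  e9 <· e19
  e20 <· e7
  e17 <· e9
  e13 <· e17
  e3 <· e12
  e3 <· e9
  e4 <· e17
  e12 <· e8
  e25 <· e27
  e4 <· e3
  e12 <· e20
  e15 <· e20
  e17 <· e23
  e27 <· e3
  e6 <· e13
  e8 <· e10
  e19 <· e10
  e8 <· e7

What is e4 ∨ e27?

e3

Common upper bounds of {e4, e27}: e10, e12, e19, e20, e22, e3, e7, e8, e9.
The least among these is e3.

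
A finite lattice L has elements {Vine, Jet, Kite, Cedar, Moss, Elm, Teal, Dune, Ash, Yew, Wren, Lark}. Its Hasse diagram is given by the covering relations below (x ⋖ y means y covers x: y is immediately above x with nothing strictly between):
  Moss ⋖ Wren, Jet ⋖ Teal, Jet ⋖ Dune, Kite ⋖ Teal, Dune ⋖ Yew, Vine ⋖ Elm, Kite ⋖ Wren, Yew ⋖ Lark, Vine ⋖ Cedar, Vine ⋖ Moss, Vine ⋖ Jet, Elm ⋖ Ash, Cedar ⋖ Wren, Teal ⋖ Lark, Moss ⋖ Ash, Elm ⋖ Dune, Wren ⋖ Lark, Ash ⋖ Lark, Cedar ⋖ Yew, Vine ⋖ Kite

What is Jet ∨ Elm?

Common upper bounds of {Jet, Elm}: Dune, Lark, Yew.
The least among these is Dune.

Dune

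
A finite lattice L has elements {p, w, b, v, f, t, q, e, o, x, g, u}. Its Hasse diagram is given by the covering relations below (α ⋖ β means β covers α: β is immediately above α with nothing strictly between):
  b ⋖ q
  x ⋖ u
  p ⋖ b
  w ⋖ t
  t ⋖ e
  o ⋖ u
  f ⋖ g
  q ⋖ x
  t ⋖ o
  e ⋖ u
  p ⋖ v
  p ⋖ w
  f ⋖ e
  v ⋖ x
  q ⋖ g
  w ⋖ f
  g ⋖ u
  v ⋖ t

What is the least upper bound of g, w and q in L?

g

Common upper bounds of {g, w, q}: g, u.
The least among these is g.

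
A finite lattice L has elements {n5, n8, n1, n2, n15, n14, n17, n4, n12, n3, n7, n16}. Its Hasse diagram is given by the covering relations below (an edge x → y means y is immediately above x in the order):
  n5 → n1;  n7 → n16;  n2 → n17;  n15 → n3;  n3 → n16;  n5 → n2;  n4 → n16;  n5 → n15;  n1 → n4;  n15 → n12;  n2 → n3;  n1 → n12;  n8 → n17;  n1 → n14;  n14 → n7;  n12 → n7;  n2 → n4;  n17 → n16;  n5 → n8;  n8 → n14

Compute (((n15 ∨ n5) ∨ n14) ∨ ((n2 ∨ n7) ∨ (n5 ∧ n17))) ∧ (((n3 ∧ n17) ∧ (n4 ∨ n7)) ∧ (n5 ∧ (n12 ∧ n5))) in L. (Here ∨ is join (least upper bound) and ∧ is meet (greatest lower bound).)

n5

n15 ∨ n5 = n15
n15 ∨ n14 = n7
n2 ∨ n7 = n16
n5 ∧ n17 = n5
n16 ∨ n5 = n16
n7 ∨ n16 = n16
n3 ∧ n17 = n2
n4 ∨ n7 = n16
n2 ∧ n16 = n2
n12 ∧ n5 = n5
n5 ∧ n5 = n5
n2 ∧ n5 = n5
n16 ∧ n5 = n5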